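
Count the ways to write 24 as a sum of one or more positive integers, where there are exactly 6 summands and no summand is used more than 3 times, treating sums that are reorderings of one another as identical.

A full systematic count gives 169.

169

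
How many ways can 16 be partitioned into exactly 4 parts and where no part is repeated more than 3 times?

33

A partial list (first 12 by largest part):
13,1,1,1
12,2,1,1
11,3,1,1
11,2,2,1
10,4,1,1
10,3,2,1
10,2,2,2
9,5,1,1
9,4,2,1
9,3,3,1
9,3,2,2
8,6,1,1
…and 21 more, for 33 total.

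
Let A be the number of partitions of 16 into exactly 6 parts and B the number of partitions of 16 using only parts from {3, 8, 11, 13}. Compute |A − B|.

Partitions of 16 into exactly 6 parts: 35.
Partitions of 16 using only parts from {3, 8, 11, 13}: 2.
|35 − 2| = 33.

33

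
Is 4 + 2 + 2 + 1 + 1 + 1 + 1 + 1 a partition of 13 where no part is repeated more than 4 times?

No

The parts sum to 13, and the condition 'no summand is used more than 4 times' is violated.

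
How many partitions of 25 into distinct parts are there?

Counting exhaustively, 142 partitions satisfy the conditions.

142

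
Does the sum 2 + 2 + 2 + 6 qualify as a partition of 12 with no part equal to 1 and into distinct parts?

The parts sum to 12, and the condition 'all summands are distinct' is violated.

No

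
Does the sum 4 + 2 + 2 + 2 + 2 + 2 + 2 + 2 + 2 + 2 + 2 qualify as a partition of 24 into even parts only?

Yes

The parts sum to 24, and the condition 'every summand is even' holds.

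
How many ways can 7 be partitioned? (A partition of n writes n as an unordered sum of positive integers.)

15

Enumerating:
7
6 + 1
5 + 2
5 + 1 + 1
4 + 3
4 + 2 + 1
4 + 1 + 1 + 1
3 + 3 + 1
3 + 2 + 2
3 + 2 + 1 + 1
3 + 1 + 1 + 1 + 1
2 + 2 + 2 + 1
2 + 2 + 1 + 1 + 1
2 + 1 + 1 + 1 + 1 + 1
1 + 1 + 1 + 1 + 1 + 1 + 1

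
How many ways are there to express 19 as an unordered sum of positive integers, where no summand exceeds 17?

A full systematic count gives 488.

488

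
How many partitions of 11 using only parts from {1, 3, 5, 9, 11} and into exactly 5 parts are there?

Listing the qualifying partitions of 11:
5, 3, 1, 1, 1
3, 3, 3, 1, 1

2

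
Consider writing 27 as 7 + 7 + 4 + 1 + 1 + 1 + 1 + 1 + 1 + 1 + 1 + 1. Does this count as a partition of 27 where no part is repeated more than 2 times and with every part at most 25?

The parts sum to 27, and the condition 'no summand is used more than 2 times' is violated.

No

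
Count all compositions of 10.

512

There are 9 gaps and each independently is a cut or not, giving 2^9 = 512.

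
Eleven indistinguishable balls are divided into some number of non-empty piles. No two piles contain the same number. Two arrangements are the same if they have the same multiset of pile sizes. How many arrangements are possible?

12

They are:
11
10, 1
9, 2
8, 3
8, 2, 1
7, 4
7, 3, 1
6, 5
6, 4, 1
6, 3, 2
5, 4, 2
5, 3, 2, 1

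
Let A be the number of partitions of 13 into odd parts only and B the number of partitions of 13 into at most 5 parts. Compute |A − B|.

Partitions of 13 into odd parts only: 18.
Partitions of 13 into at most 5 parts: 57.
|18 − 57| = 39.

39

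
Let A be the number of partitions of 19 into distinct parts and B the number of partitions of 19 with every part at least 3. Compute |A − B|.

Partitions of 19 into distinct parts: 54.
Partitions of 19 with every part at least 3: 39.
|54 − 39| = 15.

15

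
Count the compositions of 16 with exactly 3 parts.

105

Place 2 bars in the 15 internal gaps of a row of 16 dots: C(15,2) = 105.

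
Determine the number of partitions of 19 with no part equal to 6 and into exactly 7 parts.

There are too many to list fully; the first 12 (by largest part) are:
1,1,1,1,1,1,13
1,1,1,1,1,2,12
1,1,1,1,1,3,11
1,1,1,1,2,2,11
1,1,1,1,1,4,10
1,1,1,1,2,3,10
1,1,1,2,2,2,10
1,1,1,1,1,5,9
1,1,1,1,2,4,9
1,1,1,1,3,3,9
1,1,1,2,2,3,9
1,1,2,2,2,2,9
…and 39 more, for 51 total.

51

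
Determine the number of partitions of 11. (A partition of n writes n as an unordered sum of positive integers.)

There are too many to list fully; the first 12 (by largest part) are:
11
1,10
2,9
1,1,9
3,8
1,2,8
1,1,1,8
4,7
1,3,7
2,2,7
1,1,2,7
1,1,1,1,7
…and 44 more, for 56 total.

56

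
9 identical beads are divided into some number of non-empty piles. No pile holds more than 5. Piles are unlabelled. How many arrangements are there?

They are:
5, 4
5, 3, 1
5, 2, 2
5, 2, 1, 1
5, 1, 1, 1, 1
4, 4, 1
4, 3, 2
4, 3, 1, 1
4, 2, 2, 1
4, 2, 1, 1, 1
4, 1, 1, 1, 1, 1
3, 3, 3
3, 3, 2, 1
3, 3, 1, 1, 1
3, 2, 2, 2
3, 2, 2, 1, 1
3, 2, 1, 1, 1, 1
3, 1, 1, 1, 1, 1, 1
2, 2, 2, 2, 1
2, 2, 2, 1, 1, 1
2, 2, 1, 1, 1, 1, 1
2, 1, 1, 1, 1, 1, 1, 1
1, 1, 1, 1, 1, 1, 1, 1, 1

23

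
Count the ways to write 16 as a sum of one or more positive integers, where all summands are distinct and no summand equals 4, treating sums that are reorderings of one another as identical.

22

Enumerating:
16
15, 1
14, 2
13, 3
13, 2, 1
12, 3, 1
11, 5
11, 3, 2
10, 6
10, 5, 1
10, 3, 2, 1
9, 7
9, 6, 1
9, 5, 2
8, 7, 1
8, 6, 2
8, 5, 3
8, 5, 2, 1
7, 6, 3
7, 6, 2, 1
7, 5, 3, 1
6, 5, 3, 2
Counting gives 22.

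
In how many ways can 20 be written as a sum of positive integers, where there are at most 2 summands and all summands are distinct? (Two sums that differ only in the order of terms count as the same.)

Listing the qualifying partitions of 20:
20
1 + 19
2 + 18
3 + 17
4 + 16
5 + 15
6 + 14
7 + 13
8 + 12
9 + 11
That's 10 in total.

10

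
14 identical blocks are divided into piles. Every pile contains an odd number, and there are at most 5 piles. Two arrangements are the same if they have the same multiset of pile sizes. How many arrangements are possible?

10

Enumerating:
13+1
11+3
11+1+1+1
9+5
9+3+1+1
7+7
7+5+1+1
7+3+3+1
5+5+3+1
5+3+3+3
Counting gives 10.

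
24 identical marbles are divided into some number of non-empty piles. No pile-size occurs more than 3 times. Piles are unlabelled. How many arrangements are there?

722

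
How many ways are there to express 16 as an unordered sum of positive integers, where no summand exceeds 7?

Enumerating by decreasing first part gives 164 partitions in all.

164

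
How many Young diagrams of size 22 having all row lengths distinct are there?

89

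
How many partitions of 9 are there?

30

There are too many to list fully; the first 12 (by largest part) are:
9
8, 1
7, 2
7, 1, 1
6, 3
6, 2, 1
6, 1, 1, 1
5, 4
5, 3, 1
5, 2, 2
5, 2, 1, 1
5, 1, 1, 1, 1
…and 18 more, for 30 total.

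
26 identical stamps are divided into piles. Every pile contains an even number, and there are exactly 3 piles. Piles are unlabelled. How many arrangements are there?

They are:
22 + 2 + 2
20 + 4 + 2
18 + 6 + 2
18 + 4 + 4
16 + 8 + 2
16 + 6 + 4
14 + 10 + 2
14 + 8 + 4
14 + 6 + 6
12 + 12 + 2
12 + 10 + 4
12 + 8 + 6
10 + 10 + 6
10 + 8 + 8
Counting gives 14.

14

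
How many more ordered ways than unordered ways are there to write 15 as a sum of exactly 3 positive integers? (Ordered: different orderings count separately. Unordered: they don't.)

Compositions: C(14,2) = 91.
Unordered (partitions into 3 parts): 19.
Difference: 91 − 19 = 72.

72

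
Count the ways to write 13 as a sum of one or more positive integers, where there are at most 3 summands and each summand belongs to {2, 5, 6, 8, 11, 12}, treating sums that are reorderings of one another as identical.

Enumerating:
11+2
8+5
6+5+2
Counting gives 3.

3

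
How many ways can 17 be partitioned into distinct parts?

A partial list (first 12 by largest part):
17
16, 1
15, 2
14, 3
14, 2, 1
13, 4
13, 3, 1
12, 5
12, 4, 1
12, 3, 2
11, 6
11, 5, 1
…and 26 more, for 38 total.

38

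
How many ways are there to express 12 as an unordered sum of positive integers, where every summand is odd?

15

Listing the qualifying partitions of 12:
11+1
9+3
9+1+1+1
7+5
7+3+1+1
7+1+1+1+1+1
5+5+1+1
5+3+3+1
5+3+1+1+1+1
5+1+1+1+1+1+1+1
3+3+3+3
3+3+3+1+1+1
3+3+1+1+1+1+1+1
3+1+1+1+1+1+1+1+1+1
1+1+1+1+1+1+1+1+1+1+1+1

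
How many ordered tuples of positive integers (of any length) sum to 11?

1024

There are 10 gaps and each independently is a cut or not, giving 2^10 = 1024.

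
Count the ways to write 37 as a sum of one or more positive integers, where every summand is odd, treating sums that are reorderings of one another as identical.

760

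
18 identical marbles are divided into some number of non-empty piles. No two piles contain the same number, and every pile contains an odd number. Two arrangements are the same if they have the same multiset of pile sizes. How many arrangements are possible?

Enumerating:
17,1
15,3
13,5
11,7
9,5,3,1
That's 5 in total.

5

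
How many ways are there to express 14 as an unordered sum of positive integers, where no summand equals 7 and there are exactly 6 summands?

The partitions of 14 that satisfy the conditions:
9+1+1+1+1+1
8+2+1+1+1+1
6+4+1+1+1+1
6+3+2+1+1+1
6+2+2+2+1+1
5+5+1+1+1+1
5+4+2+1+1+1
5+3+3+1+1+1
5+3+2+2+1+1
5+2+2+2+2+1
4+4+3+1+1+1
4+4+2+2+1+1
4+3+3+2+1+1
4+3+2+2+2+1
4+2+2+2+2+2
3+3+3+3+1+1
3+3+3+2+2+1
3+3+2+2+2+2

18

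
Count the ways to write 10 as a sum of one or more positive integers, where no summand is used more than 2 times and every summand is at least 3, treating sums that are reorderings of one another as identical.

5

Enumerating:
10
7,3
6,4
5,5
4,3,3
Counting gives 5.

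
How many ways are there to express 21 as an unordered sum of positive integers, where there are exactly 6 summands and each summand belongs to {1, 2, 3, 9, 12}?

5

Enumerating:
1, 1, 1, 3, 3, 12
1, 1, 2, 2, 3, 12
1, 2, 2, 2, 2, 12
1, 2, 3, 3, 3, 9
2, 2, 2, 3, 3, 9
That's 5 in total.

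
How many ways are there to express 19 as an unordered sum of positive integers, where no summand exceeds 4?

94

Direct enumeration gives 94 partitions.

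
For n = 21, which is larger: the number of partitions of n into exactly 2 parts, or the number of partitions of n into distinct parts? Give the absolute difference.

66

Partitions of 21 into exactly 2 parts: 10.
Partitions of 21 into distinct parts: 76.
|10 − 76| = 66.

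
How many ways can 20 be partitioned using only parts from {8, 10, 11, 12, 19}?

Listing the qualifying partitions of 20:
12 + 8
10 + 10
Counting gives 2.

2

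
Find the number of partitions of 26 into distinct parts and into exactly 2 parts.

12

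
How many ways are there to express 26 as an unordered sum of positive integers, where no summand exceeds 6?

709

There are 709 such partitions.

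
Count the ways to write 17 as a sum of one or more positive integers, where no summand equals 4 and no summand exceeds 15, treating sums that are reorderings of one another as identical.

Direct enumeration gives 194 partitions.

194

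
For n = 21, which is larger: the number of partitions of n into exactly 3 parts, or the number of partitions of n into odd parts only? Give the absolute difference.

Partitions of 21 into exactly 3 parts: 37.
Partitions of 21 into odd parts only: 76.
|37 − 76| = 39.

39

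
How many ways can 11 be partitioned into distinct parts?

12

The partitions of 11 that satisfy the conditions:
11
10+1
9+2
8+3
8+2+1
7+4
7+3+1
6+5
6+4+1
6+3+2
5+4+2
5+3+2+1
That's 12 in total.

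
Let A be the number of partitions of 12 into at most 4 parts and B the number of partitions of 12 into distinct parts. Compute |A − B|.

19

Partitions of 12 into at most 4 parts: 34.
Partitions of 12 into distinct parts: 15.
|34 − 15| = 19.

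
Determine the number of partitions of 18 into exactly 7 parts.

A partial list (first 12 by largest part):
12,1,1,1,1,1,1
11,2,1,1,1,1,1
10,3,1,1,1,1,1
10,2,2,1,1,1,1
9,4,1,1,1,1,1
9,3,2,1,1,1,1
9,2,2,2,1,1,1
8,5,1,1,1,1,1
8,4,2,1,1,1,1
8,3,3,1,1,1,1
8,3,2,2,1,1,1
8,2,2,2,2,1,1
…and 37 more, for 49 total.

49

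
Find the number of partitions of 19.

Systematic enumeration (by largest part, then next-largest, …) yields 490.

490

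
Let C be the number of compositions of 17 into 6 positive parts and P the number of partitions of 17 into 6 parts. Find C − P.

Ordered (compositions into 6 parts): C(16,5) = 4368.
Partitions of 17 into exactly 6 parts: 44.
Difference: 4368 − 44 = 4324.

4324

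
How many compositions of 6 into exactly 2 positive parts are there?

Place 1 bars in the 5 internal gaps of a row of 6 dots: C(5,1) = 5.

5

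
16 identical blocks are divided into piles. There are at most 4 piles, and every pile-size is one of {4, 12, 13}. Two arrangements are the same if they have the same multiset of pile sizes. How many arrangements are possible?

2

The partitions of 16 that satisfy the conditions:
12 + 4
4 + 4 + 4 + 4
That's 2 in total.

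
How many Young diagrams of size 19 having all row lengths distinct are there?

54

A partial list (first 12 by largest part):
19
18+1
17+2
16+3
16+2+1
15+4
15+3+1
14+5
14+4+1
14+3+2
13+6
13+5+1
…and 42 more, for 54 total.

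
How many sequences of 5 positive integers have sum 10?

Equivalently, choose which 4 of the 9 gaps become plus signs: C(9,4) = 126.

126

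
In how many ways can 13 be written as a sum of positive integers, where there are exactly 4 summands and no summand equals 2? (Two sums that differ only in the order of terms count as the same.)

8

Listing the qualifying partitions of 13:
10 + 1 + 1 + 1
8 + 3 + 1 + 1
7 + 4 + 1 + 1
6 + 5 + 1 + 1
6 + 3 + 3 + 1
5 + 4 + 3 + 1
4 + 4 + 4 + 1
4 + 3 + 3 + 3
Counting gives 8.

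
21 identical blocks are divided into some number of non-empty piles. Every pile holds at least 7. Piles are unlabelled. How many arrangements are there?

The partitions of 21 that satisfy the conditions:
21
14,7
13,8
12,9
11,10
7,7,7
That's 6 in total.

6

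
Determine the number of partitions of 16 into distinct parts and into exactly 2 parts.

7

The partitions of 16 that satisfy the conditions:
15+1
14+2
13+3
12+4
11+5
10+6
9+7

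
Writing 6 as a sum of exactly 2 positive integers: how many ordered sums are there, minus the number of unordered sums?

2

Compositions: C(5,1) = 5.
Unordered (partitions into 2 parts): 3.
Difference: 5 − 3 = 2.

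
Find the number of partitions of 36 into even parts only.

385

Systematic enumeration (by largest part, then next-largest, …) yields 385.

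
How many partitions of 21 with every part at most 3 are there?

A partial list (first 12 by largest part):
3,3,3,3,3,3,3
3,3,3,3,3,3,2,1
3,3,3,3,3,3,1,1,1
3,3,3,3,3,2,2,2
3,3,3,3,3,2,2,1,1
3,3,3,3,3,2,1,1,1,1
3,3,3,3,3,1,1,1,1,1,1
3,3,3,3,2,2,2,2,1
3,3,3,3,2,2,2,1,1,1
3,3,3,3,2,2,1,1,1,1,1
3,3,3,3,2,1,1,1,1,1,1,1
3,3,3,3,1,1,1,1,1,1,1,1,1
…and 36 more, for 48 total.

48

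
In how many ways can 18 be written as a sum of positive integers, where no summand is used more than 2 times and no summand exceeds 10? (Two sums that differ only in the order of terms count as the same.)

104

A full systematic count gives 104.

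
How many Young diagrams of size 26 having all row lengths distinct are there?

There are 165 such partitions.

165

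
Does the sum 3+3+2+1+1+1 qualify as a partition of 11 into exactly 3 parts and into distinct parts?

The parts sum to 11, and the condition 'there are exactly 3 summands' is violated.

No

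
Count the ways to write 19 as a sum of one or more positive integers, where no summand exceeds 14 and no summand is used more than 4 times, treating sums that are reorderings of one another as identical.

313

A full systematic count gives 313.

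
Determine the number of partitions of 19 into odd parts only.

54

There are too many to list fully; the first 12 (by largest part) are:
19
1, 1, 17
1, 3, 15
1, 1, 1, 1, 15
1, 5, 13
3, 3, 13
1, 1, 1, 3, 13
1, 1, 1, 1, 1, 1, 13
1, 7, 11
3, 5, 11
1, 1, 1, 5, 11
1, 1, 3, 3, 11
…and 42 more, for 54 total.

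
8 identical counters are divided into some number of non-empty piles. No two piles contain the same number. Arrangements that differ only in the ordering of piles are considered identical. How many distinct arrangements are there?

6

Listing the qualifying partitions of 8:
8
7, 1
6, 2
5, 3
5, 2, 1
4, 3, 1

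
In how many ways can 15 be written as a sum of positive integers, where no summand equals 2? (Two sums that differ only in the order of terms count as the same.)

75

Enumerating by decreasing first part gives 75 partitions in all.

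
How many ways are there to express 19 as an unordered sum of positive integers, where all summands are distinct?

There are too many to list fully; the first 12 (by largest part) are:
19
1, 18
2, 17
3, 16
1, 2, 16
4, 15
1, 3, 15
5, 14
1, 4, 14
2, 3, 14
6, 13
1, 5, 13
…and 42 more, for 54 total.

54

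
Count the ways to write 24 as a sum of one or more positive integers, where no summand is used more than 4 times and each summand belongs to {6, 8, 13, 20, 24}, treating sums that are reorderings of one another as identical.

They are:
24
8+8+8
6+6+6+6

3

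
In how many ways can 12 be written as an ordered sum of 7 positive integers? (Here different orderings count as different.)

462

By stars and bars with positive parts, the count is C(11,6) = 462.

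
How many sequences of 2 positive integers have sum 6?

Place 1 bars in the 5 internal gaps of a row of 6 dots: C(5,1) = 5.

5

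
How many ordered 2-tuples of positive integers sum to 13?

12

Equivalently, choose which 1 of the 12 gaps become plus signs: C(12,1) = 12.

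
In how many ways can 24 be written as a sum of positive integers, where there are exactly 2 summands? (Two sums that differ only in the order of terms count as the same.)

12

The partitions of 24 that satisfy the conditions:
23 + 1
22 + 2
21 + 3
20 + 4
19 + 5
18 + 6
17 + 7
16 + 8
15 + 9
14 + 10
13 + 11
12 + 12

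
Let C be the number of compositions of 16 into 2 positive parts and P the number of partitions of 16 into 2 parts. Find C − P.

7

Ordered (compositions into 2 parts): C(15,1) = 15.
Partitions of 16 into exactly 2 parts: 8.
Difference: 15 − 8 = 7.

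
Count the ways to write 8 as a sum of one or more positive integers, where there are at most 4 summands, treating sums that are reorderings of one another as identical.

15

The partitions of 8 that satisfy the conditions:
8
1,7
2,6
1,1,6
3,5
1,2,5
1,1,1,5
4,4
1,3,4
2,2,4
1,1,2,4
2,3,3
1,1,3,3
1,2,2,3
2,2,2,2
Counting gives 15.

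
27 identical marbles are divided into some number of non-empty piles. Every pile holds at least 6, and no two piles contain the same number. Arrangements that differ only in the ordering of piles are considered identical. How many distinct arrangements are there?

16

Listing the qualifying partitions of 27:
27
21+6
20+7
19+8
18+9
17+10
16+11
15+12
14+13
14+7+6
13+8+6
12+9+6
12+8+7
11+10+6
11+9+7
10+9+8
That's 16 in total.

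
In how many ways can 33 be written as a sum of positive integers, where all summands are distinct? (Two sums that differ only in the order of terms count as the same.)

448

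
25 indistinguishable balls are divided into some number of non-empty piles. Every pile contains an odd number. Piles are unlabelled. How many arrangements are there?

142

Systematic enumeration (by largest part, then next-largest, …) yields 142.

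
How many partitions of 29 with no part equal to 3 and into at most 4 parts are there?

Systematic enumeration (by largest part, then next-largest, …) yields 200.

200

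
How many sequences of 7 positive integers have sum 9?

28

Equivalently, choose which 6 of the 8 gaps become plus signs: C(8,6) = 28.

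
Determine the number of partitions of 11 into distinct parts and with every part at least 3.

Listing the qualifying partitions of 11:
11
8 + 3
7 + 4
6 + 5

4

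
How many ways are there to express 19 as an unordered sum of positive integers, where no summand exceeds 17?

488

Systematic enumeration (by largest part, then next-largest, …) yields 488.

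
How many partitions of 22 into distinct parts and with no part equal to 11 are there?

78

Counting exhaustively, 78 partitions satisfy the conditions.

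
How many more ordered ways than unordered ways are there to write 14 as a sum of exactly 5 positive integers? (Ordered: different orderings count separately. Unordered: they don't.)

Compositions: C(13,4) = 715.
Partitions of 14 into exactly 5 parts: 23.
Difference: 715 − 23 = 692.

692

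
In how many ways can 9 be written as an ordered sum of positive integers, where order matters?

There are 8 gaps and each independently is a cut or not, giving 2^8 = 256.

256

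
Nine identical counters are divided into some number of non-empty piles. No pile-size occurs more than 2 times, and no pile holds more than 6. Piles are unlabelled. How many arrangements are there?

12

The partitions of 9 that satisfy the conditions:
6+3
6+2+1
5+4
5+3+1
5+2+2
5+2+1+1
4+4+1
4+3+2
4+3+1+1
4+2+2+1
3+3+2+1
3+2+2+1+1
Counting gives 12.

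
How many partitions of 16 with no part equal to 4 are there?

154

There are 154 such partitions.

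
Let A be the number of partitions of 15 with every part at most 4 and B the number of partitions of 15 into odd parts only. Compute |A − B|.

27

Partitions of 15 with every part at most 4: 54.
Partitions of 15 into odd parts only: 27.
|54 − 27| = 27.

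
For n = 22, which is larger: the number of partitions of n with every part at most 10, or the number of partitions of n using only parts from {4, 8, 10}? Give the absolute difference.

805

Partitions of 22 with every part at most 10: 807.
Partitions of 22 using only parts from {4, 8, 10}: 2.
|807 − 2| = 805.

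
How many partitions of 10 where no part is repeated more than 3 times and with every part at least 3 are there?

5

Listing the qualifying partitions of 10:
10
3, 7
4, 6
5, 5
3, 3, 4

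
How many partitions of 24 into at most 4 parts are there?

Counting exhaustively, 169 partitions satisfy the conditions.

169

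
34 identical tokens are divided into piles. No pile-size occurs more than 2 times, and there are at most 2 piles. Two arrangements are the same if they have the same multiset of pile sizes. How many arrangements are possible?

18

The partitions of 34 that satisfy the conditions:
34
33+1
32+2
31+3
30+4
29+5
28+6
27+7
26+8
25+9
24+10
23+11
22+12
21+13
20+14
19+15
18+16
17+17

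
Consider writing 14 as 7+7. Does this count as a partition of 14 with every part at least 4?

Yes

The parts sum to 14, and the condition 'every summand is at least 4' holds.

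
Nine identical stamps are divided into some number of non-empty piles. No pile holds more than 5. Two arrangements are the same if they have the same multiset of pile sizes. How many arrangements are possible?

23

Enumerating:
4 + 5
1 + 3 + 5
2 + 2 + 5
1 + 1 + 2 + 5
1 + 1 + 1 + 1 + 5
1 + 4 + 4
2 + 3 + 4
1 + 1 + 3 + 4
1 + 2 + 2 + 4
1 + 1 + 1 + 2 + 4
1 + 1 + 1 + 1 + 1 + 4
3 + 3 + 3
1 + 2 + 3 + 3
1 + 1 + 1 + 3 + 3
2 + 2 + 2 + 3
1 + 1 + 2 + 2 + 3
1 + 1 + 1 + 1 + 2 + 3
1 + 1 + 1 + 1 + 1 + 1 + 3
1 + 2 + 2 + 2 + 2
1 + 1 + 1 + 2 + 2 + 2
1 + 1 + 1 + 1 + 1 + 2 + 2
1 + 1 + 1 + 1 + 1 + 1 + 1 + 2
1 + 1 + 1 + 1 + 1 + 1 + 1 + 1 + 1
That's 23 in total.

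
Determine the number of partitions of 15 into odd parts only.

A partial list (first 12 by largest part):
15
13,1,1
11,3,1
11,1,1,1,1
9,5,1
9,3,3
9,3,1,1,1
9,1,1,1,1,1,1
7,7,1
7,5,3
7,5,1,1,1
7,3,3,1,1
…and 15 more, for 27 total.

27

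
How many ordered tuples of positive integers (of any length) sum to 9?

256

There are 8 gaps and each independently is a cut or not, giving 2^8 = 256.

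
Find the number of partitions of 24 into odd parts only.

122

Counting exhaustively, 122 partitions satisfy the conditions.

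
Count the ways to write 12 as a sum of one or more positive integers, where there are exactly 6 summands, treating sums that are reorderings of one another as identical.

They are:
7,1,1,1,1,1
6,2,1,1,1,1
5,3,1,1,1,1
5,2,2,1,1,1
4,4,1,1,1,1
4,3,2,1,1,1
4,2,2,2,1,1
3,3,3,1,1,1
3,3,2,2,1,1
3,2,2,2,2,1
2,2,2,2,2,2

11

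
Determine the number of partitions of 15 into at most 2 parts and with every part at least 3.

6

Enumerating:
15
12+3
11+4
10+5
9+6
8+7
That's 6 in total.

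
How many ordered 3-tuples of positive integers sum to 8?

Equivalently, choose which 2 of the 7 gaps become plus signs: C(7,2) = 21.

21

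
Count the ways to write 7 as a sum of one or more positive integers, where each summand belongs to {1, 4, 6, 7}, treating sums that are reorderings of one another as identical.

4

They are:
7
1 + 6
1 + 1 + 1 + 4
1 + 1 + 1 + 1 + 1 + 1 + 1
Counting gives 4.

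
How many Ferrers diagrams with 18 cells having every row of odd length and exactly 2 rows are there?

5

Listing the qualifying partitions of 18:
1,17
3,15
5,13
7,11
9,9
Counting gives 5.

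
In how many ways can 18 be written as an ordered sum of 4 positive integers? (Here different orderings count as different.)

680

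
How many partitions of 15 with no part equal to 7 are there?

154

A full systematic count gives 154.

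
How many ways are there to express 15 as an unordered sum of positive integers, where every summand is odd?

There are too many to list fully; the first 12 (by largest part) are:
15
13,1,1
11,3,1
11,1,1,1,1
9,5,1
9,3,3
9,3,1,1,1
9,1,1,1,1,1,1
7,7,1
7,5,3
7,5,1,1,1
7,3,3,1,1
…and 15 more, for 27 total.

27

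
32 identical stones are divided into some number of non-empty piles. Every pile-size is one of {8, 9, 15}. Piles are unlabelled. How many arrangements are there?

2

The partitions of 32 that satisfy the conditions:
15+9+8
8+8+8+8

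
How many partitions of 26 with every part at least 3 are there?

158

A full systematic count gives 158.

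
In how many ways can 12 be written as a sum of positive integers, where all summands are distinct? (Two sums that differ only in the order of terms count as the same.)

The partitions of 12 that satisfy the conditions:
12
11 + 1
10 + 2
9 + 3
9 + 2 + 1
8 + 4
8 + 3 + 1
7 + 5
7 + 4 + 1
7 + 3 + 2
6 + 5 + 1
6 + 4 + 2
6 + 3 + 2 + 1
5 + 4 + 3
5 + 4 + 2 + 1

15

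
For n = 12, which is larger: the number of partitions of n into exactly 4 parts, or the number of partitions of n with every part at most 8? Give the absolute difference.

55

Partitions of 12 into exactly 4 parts: 15.
Partitions of 12 with every part at most 8: 70.
|15 − 70| = 55.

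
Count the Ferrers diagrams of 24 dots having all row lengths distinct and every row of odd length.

11

The partitions of 24 that satisfy the conditions:
23, 1
21, 3
19, 5
17, 7
15, 9
15, 5, 3, 1
13, 11
13, 7, 3, 1
11, 9, 3, 1
11, 7, 5, 1
9, 7, 5, 3
That's 11 in total.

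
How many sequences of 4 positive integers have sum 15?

Equivalently, choose which 3 of the 14 gaps become plus signs: C(14,3) = 364.

364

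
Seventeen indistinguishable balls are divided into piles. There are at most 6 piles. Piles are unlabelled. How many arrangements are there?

163

Counting exhaustively, 163 partitions satisfy the conditions.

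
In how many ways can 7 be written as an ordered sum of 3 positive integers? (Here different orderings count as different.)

Equivalently, choose which 2 of the 6 gaps become plus signs: C(6,2) = 15.

15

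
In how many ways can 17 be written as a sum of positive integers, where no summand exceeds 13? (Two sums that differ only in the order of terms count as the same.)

Enumerating by decreasing first part gives 290 partitions in all.

290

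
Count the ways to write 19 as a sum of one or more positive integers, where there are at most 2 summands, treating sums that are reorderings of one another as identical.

10

The partitions of 19 that satisfy the conditions:
19
18,1
17,2
16,3
15,4
14,5
13,6
12,7
11,8
10,9
That's 10 in total.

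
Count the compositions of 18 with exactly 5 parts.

2380

Equivalently, choose which 4 of the 17 gaps become plus signs: C(17,4) = 2380.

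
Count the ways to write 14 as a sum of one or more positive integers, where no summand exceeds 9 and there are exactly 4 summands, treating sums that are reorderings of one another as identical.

Enumerating:
9, 3, 1, 1
9, 2, 2, 1
8, 4, 1, 1
8, 3, 2, 1
8, 2, 2, 2
7, 5, 1, 1
7, 4, 2, 1
7, 3, 3, 1
7, 3, 2, 2
6, 6, 1, 1
6, 5, 2, 1
6, 4, 3, 1
6, 4, 2, 2
6, 3, 3, 2
5, 5, 3, 1
5, 5, 2, 2
5, 4, 4, 1
5, 4, 3, 2
5, 3, 3, 3
4, 4, 4, 2
4, 4, 3, 3
Counting gives 21.

21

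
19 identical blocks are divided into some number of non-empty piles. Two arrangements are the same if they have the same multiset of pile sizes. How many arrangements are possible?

490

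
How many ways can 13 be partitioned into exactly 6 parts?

14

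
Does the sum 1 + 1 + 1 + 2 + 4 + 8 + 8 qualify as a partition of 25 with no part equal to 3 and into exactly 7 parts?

Yes

The parts sum to 25, and the condition 'no summand equals 3' holds; the condition 'there are exactly 7 summands' holds.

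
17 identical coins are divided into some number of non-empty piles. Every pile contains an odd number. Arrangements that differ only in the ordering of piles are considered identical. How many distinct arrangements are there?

There are too many to list fully; the first 12 (by largest part) are:
17
15, 1, 1
13, 3, 1
13, 1, 1, 1, 1
11, 5, 1
11, 3, 3
11, 3, 1, 1, 1
11, 1, 1, 1, 1, 1, 1
9, 7, 1
9, 5, 3
9, 5, 1, 1, 1
9, 3, 3, 1, 1
…and 26 more, for 38 total.

38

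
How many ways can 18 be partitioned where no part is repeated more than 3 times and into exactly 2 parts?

9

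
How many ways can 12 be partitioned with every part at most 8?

70

There are too many to list fully; the first 12 (by largest part) are:
8,4
8,3,1
8,2,2
8,2,1,1
8,1,1,1,1
7,5
7,4,1
7,3,2
7,3,1,1
7,2,2,1
7,2,1,1,1
7,1,1,1,1,1
…and 58 more, for 70 total.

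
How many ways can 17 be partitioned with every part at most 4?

72

Counting exhaustively, 72 partitions satisfy the conditions.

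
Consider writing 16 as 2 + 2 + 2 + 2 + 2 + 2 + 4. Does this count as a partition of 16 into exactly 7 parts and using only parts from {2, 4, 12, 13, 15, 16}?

The parts sum to 16, and the condition 'there are exactly 7 summands' holds; the condition 'each summand belongs to {2, 4, 12, 13, 15, 16}' holds.

Yes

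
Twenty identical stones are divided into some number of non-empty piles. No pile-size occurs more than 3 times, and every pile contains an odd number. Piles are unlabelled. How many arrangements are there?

A partial list (first 12 by largest part):
19+1
17+3
17+1+1+1
15+5
15+3+1+1
13+7
13+5+1+1
13+3+3+1
11+9
11+7+1+1
11+5+3+1
11+3+3+3
…and 15 more, for 27 total.

27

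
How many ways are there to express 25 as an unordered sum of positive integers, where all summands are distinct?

A full systematic count gives 142.

142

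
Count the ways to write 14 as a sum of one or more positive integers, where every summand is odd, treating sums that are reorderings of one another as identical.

22

Listing the qualifying partitions of 14:
1,13
3,11
1,1,1,11
5,9
1,1,3,9
1,1,1,1,1,9
7,7
1,1,5,7
1,3,3,7
1,1,1,1,3,7
1,1,1,1,1,1,1,7
1,3,5,5
1,1,1,1,5,5
3,3,3,5
1,1,1,3,3,5
1,1,1,1,1,1,3,5
1,1,1,1,1,1,1,1,1,5
1,1,3,3,3,3
1,1,1,1,1,3,3,3
1,1,1,1,1,1,1,1,3,3
1,1,1,1,1,1,1,1,1,1,1,3
1,1,1,1,1,1,1,1,1,1,1,1,1,1
Counting gives 22.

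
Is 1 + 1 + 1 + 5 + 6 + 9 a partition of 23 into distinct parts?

The parts sum to 23, and the condition 'all summands are distinct' is violated.

No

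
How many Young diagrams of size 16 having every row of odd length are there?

There are too many to list fully; the first 12 (by largest part) are:
15, 1
13, 3
13, 1, 1, 1
11, 5
11, 3, 1, 1
11, 1, 1, 1, 1, 1
9, 7
9, 5, 1, 1
9, 3, 3, 1
9, 3, 1, 1, 1, 1
9, 1, 1, 1, 1, 1, 1, 1
7, 7, 1, 1
…and 20 more, for 32 total.

32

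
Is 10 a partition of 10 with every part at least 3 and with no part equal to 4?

Yes

The parts sum to 10, and the condition 'every summand is at least 3' holds; the condition 'no summand equals 4' holds.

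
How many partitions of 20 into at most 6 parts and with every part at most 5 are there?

They are:
5, 5, 5, 5
5, 5, 5, 4, 1
5, 5, 5, 3, 2
5, 5, 5, 3, 1, 1
5, 5, 5, 2, 2, 1
5, 5, 4, 4, 2
5, 5, 4, 4, 1, 1
5, 5, 4, 3, 3
5, 5, 4, 3, 2, 1
5, 5, 4, 2, 2, 2
5, 5, 3, 3, 3, 1
5, 5, 3, 3, 2, 2
5, 4, 4, 4, 3
5, 4, 4, 4, 2, 1
5, 4, 4, 3, 3, 1
5, 4, 4, 3, 2, 2
5, 4, 3, 3, 3, 2
5, 3, 3, 3, 3, 3
4, 4, 4, 4, 4
4, 4, 4, 4, 3, 1
4, 4, 4, 4, 2, 2
4, 4, 4, 3, 3, 2
4, 4, 3, 3, 3, 3
Counting gives 23.

23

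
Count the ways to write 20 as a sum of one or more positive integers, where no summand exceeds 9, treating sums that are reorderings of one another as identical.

488

There are 488 such partitions.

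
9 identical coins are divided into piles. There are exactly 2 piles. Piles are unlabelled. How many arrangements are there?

4

The partitions of 9 that satisfy the conditions:
8 + 1
7 + 2
6 + 3
5 + 4
Counting gives 4.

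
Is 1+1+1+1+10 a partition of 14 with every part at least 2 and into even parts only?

The parts sum to 14, and the condition 'every summand is at least 2' is violated.

No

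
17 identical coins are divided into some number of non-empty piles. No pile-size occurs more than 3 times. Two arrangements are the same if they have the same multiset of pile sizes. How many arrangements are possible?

There are 166 such partitions.

166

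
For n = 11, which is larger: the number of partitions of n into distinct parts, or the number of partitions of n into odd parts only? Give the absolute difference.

Partitions of 11 into distinct parts: 12.
Partitions of 11 into odd parts only: 12.
|12 − 12| = 0.

0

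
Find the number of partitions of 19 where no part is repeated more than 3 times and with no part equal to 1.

86

Systematic enumeration (by largest part, then next-largest, …) yields 86.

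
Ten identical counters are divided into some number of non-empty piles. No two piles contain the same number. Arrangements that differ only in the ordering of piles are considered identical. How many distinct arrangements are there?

10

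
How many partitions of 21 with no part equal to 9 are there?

715

There are 715 such partitions.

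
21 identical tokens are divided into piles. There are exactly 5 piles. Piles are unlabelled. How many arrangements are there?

101

There are 101 such partitions.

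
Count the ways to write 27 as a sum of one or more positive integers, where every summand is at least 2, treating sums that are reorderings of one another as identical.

574

Direct enumeration gives 574 partitions.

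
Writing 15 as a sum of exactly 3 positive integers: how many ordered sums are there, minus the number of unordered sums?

72

Ordered (compositions into 3 parts): C(14,2) = 91.
Partitions of 15 into exactly 3 parts: 19.
Difference: 91 − 19 = 72.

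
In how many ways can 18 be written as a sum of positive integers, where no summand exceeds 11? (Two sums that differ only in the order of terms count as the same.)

355

A full systematic count gives 355.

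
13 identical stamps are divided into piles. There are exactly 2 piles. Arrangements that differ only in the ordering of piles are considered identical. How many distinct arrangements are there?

6

They are:
1 + 12
2 + 11
3 + 10
4 + 9
5 + 8
6 + 7
That's 6 in total.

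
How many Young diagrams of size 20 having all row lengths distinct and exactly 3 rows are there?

24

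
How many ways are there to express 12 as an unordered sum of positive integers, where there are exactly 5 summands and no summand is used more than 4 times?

Enumerating:
8+1+1+1+1
7+2+1+1+1
6+3+1+1+1
6+2+2+1+1
5+4+1+1+1
5+3+2+1+1
5+2+2+2+1
4+4+2+1+1
4+3+3+1+1
4+3+2+2+1
4+2+2+2+2
3+3+3+2+1
3+3+2+2+2

13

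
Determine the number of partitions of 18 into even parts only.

A partial list (first 12 by largest part):
18
16 + 2
14 + 4
14 + 2 + 2
12 + 6
12 + 4 + 2
12 + 2 + 2 + 2
10 + 8
10 + 6 + 2
10 + 4 + 4
10 + 4 + 2 + 2
10 + 2 + 2 + 2 + 2
…and 18 more, for 30 total.

30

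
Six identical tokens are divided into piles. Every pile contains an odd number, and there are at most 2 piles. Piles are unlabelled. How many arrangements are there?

Listing the qualifying partitions of 6:
5,1
3,3

2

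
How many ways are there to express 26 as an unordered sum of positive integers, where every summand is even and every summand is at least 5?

10

They are:
26
6 + 20
8 + 18
10 + 16
12 + 14
6 + 6 + 14
6 + 8 + 12
6 + 10 + 10
8 + 8 + 10
6 + 6 + 6 + 8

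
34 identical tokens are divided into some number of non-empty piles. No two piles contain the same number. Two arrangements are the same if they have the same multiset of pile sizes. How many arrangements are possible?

Systematic enumeration (by largest part, then next-largest, …) yields 512.

512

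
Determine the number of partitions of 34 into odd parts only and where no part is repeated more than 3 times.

159

Systematic enumeration (by largest part, then next-largest, …) yields 159.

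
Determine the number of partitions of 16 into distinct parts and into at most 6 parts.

There are too many to list fully; the first 12 (by largest part) are:
16
15,1
14,2
13,3
13,2,1
12,4
12,3,1
11,5
11,4,1
11,3,2
10,6
10,5,1
…and 20 more, for 32 total.

32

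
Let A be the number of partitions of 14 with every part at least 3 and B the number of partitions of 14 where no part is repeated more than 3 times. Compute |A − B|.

Partitions of 14 with every part at least 3: 13.
Partitions of 14 where no part is repeated more than 3 times: 82.
|13 − 82| = 69.

69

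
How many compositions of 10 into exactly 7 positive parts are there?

By stars and bars with positive parts, the count is C(9,6) = 84.

84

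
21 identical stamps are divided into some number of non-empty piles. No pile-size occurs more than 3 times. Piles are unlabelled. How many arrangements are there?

395

There are 395 such partitions.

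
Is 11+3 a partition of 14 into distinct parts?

Yes

The parts sum to 14, and the condition 'all summands are distinct' holds.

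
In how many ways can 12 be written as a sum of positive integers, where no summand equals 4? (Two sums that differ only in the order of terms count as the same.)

A partial list (first 12 by largest part):
12
1,11
2,10
1,1,10
3,9
1,2,9
1,1,1,9
1,3,8
2,2,8
1,1,2,8
1,1,1,1,8
5,7
…and 43 more, for 55 total.

55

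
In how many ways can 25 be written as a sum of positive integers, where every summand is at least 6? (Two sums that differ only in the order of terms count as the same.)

17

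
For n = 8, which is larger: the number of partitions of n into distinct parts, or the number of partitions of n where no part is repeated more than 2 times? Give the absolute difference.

Partitions of 8 into distinct parts: 6.
Partitions of 8 where no part is repeated more than 2 times: 13.
|6 − 13| = 7.

7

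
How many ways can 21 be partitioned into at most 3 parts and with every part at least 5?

Enumerating:
21
16, 5
15, 6
14, 7
13, 8
12, 9
11, 10
11, 5, 5
10, 6, 5
9, 7, 5
9, 6, 6
8, 8, 5
8, 7, 6
7, 7, 7

14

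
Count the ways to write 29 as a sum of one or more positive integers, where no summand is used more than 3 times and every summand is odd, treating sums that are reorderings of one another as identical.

Systematic enumeration (by largest part, then next-largest, …) yields 88.

88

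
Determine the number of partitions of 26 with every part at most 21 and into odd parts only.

A full systematic count gives 162.

162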